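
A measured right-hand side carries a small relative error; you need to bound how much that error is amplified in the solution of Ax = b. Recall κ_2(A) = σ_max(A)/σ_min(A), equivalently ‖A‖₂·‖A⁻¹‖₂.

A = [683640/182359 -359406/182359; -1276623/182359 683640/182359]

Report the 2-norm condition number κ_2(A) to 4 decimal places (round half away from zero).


315.5000

M = AᵀA = [426853233/6768737 -227652120/6768737; -227652120/6768737 121419972/6768737]. tr(M)=32251365/398161, det(M)=26244/398161
λ_max, λ_min = (32251365/398161 ± √1040108747014089/158532181921)/2 = 81, 324/398161
κ = σ_max/σ_min = 9/(18/631) = 315.5000


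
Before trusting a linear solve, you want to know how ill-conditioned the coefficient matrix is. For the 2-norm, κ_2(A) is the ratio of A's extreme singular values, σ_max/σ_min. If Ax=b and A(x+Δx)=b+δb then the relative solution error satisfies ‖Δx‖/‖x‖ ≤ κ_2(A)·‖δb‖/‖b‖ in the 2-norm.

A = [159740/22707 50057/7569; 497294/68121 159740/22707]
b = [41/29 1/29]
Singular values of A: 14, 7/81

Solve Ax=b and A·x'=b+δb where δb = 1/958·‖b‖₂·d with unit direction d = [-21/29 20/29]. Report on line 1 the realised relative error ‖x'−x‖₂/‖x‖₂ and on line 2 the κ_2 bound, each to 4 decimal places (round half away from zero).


largest singular value 14, smallest 7/81
κ = σ_max/σ_min = 14/(7/81) = 162.0000
perturbation bound = 162.0000·1/958 = 0.1691
solve Ax = b  →  x = [8.0320 -8.3300]
‖b‖ = 1.4142, ‖x‖ = 11.5716
δb = ε·‖b‖·d = [-0.0011 0.0010]; solving A·Δx = δb gives ‖Δx‖ = 0.0171
dividing the unrounded norms, ‖Δx‖/‖x‖ = 0.0015
realised/bound (from unrounded values) ≈ 0.0087

0.0015
0.1691


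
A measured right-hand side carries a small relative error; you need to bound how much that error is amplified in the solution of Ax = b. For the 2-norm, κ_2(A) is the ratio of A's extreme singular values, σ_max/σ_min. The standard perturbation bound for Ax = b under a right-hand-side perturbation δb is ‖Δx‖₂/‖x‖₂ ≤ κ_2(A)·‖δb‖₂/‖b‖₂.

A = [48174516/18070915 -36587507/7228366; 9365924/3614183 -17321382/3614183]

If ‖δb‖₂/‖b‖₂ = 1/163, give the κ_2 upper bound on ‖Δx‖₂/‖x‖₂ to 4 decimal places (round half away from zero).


form AᵀA = [5367178717216/388297228225 -2012421471606/77659445645; -2012421471606/77659445645 3018747640945/62127556516] with trace 335423549801/5374356100 and determinant 155800324/1343589025
char-poly roots: 6241/100 and 99856/53743561
so κ_2 = √((6241/100) / (99856/53743561)) = 183.2750
worst-case relative error ≤ 183.2750 × 1/163 = 1.1244

1.1244


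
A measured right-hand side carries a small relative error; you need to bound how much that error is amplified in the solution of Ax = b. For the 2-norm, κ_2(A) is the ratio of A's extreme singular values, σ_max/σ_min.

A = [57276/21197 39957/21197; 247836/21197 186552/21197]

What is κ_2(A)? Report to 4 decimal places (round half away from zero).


129.2500

form AᵀA = [38490912/267289 28865484/267289; 28865484/267289 21652713/267289] with trace 60143625/267289 and determinant 810000/267289
char-poly roots: 225 and 3600/267289
κ_2(A) = √(λ_max/λ_min) = √(225 / (3600/267289)) = 129.2500


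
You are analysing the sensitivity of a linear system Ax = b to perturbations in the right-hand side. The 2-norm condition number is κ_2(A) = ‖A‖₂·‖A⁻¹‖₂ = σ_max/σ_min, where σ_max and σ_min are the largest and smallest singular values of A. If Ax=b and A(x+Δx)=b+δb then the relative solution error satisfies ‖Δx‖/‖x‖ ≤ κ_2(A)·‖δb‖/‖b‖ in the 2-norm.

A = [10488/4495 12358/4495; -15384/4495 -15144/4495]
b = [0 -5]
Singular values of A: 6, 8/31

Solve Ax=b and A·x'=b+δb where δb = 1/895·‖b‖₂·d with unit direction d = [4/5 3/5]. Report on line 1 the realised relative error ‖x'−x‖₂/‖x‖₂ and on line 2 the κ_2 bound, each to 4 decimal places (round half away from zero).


σ_max = 6, σ_min = 8/31
κ = σ_max/σ_min = 6/(8/31) = 23.2500
κ_2(A)·‖δb‖/‖b‖ = 0.0260
solve Ax = b  →  x = [8.8779 -7.5345]
‖b‖₂ = 5.0000 and ‖x‖₂ = 11.6441
δb = ε·‖b‖·d = [0.0045 0.0034]; solving A·Δx = δb gives ‖Δx‖ = 0.0216
dividing the unrounded norms, ‖Δx‖/‖x‖ = 0.0019
so the bound overstates the realised error by a factor of ≈ 13.9729 (computed from the unrounded values)

0.0019
0.0260


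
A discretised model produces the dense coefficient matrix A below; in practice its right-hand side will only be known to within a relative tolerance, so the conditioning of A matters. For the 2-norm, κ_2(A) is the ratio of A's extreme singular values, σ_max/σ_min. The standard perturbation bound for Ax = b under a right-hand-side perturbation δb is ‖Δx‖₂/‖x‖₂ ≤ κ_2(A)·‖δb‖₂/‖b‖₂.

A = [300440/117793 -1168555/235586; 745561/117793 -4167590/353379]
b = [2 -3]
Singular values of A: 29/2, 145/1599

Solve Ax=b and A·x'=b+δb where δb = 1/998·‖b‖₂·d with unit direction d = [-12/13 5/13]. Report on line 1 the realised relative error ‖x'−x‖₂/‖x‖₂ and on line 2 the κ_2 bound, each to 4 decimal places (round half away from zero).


0.0012
0.1602

from the listed singular values, σ₁ = 29/2, σ_n = 145/1599
κ = σ_max/σ_min = (29/2)/(145/1599) = 159.9000
worst-case relative error ≤ 159.9000 × 1/998 = 0.1602
solve Ax = b  →  x = [-29.2556 -15.4467]
2-norm of b is 3.6056; of x, 33.0830
Δx = A⁻¹·δb where δb = 1/998·3.6056·d; ‖Δx‖ = 0.0398
relative error = 0.0012
so the bound overstates the realised error by a factor of ≈ 133.0460 (computed from the unrounded values)


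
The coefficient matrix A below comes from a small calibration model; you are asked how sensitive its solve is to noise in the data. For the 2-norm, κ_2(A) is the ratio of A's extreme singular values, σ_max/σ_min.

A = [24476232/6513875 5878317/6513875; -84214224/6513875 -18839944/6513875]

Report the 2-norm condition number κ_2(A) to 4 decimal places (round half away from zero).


238.3125

M = AᵀA = [12305794330944/67888908025 553750500744/13577781605; 553750500744/13577781605 623196961081/67888908025]. tr(M)=307650001/1615441, det(M)=644753664/1009650625
λ_max, λ_min = (307650001/1615441 ± √59151160701047597329/1631031015300625)/2 = 4761/25, 135424/40386025
so κ_2 = √((4761/25) / (135424/40386025)) = 238.3125


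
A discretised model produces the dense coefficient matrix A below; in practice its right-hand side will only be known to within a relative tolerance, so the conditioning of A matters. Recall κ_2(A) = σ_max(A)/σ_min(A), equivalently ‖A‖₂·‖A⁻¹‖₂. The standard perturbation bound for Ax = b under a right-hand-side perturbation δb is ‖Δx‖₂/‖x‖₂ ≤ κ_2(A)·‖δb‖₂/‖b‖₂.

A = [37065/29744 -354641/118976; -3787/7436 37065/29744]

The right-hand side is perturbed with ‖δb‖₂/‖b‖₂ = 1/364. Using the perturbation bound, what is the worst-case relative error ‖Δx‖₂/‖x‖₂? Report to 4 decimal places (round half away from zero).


0.9670

AᵀA = [729757/402688 -7005285/1610752; -7005285/1610752 67251373/6443008]; tr = 6071345/495616, det = 2401/1982464
char-poly roots: 49/4 and 49/495616
σ_max=√(49/4)=(7/2), σ_min=√(49/495616)=(7/704) → κ = 352.0000
κ_2(A)·‖δb‖/‖b‖ = 0.9670


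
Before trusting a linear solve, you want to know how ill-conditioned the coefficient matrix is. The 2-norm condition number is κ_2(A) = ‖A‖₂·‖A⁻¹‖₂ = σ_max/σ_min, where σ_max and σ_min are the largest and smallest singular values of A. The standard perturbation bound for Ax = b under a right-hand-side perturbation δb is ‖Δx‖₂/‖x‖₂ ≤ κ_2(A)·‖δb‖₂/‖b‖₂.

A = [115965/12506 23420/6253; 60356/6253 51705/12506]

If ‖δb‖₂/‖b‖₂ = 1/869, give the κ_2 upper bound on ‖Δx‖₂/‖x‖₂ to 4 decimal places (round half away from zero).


0.1107

AᵀA = [28019268169/156400036 2918303640/39100009; 2918303640/39100009 4867392625/156400036]; tr = 97297813/462722, det = 17682025/3701776
λ_max, λ_min = (97297813/462722 ± √2365693370899236/53527912321)/2 = 841/4, 21025/925444
σ_max=√(841/4)=(29/2), σ_min=√(21025/925444)=(145/962) → κ = 96.2000
perturbation bound = 96.2000·1/869 = 0.1107


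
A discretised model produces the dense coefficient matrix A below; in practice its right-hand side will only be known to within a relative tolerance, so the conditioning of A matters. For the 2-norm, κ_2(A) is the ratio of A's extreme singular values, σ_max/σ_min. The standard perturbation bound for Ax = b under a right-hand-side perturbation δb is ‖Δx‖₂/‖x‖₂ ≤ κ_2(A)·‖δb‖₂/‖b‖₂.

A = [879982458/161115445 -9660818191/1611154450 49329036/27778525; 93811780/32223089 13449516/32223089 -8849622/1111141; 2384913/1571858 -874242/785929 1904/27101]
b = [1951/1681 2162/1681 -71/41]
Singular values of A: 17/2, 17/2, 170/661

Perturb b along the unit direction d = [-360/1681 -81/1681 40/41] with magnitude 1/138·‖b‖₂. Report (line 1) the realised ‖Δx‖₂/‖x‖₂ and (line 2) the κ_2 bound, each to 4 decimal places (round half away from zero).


0.0089
0.2395

from the listed singular values, σ₁ = 17/2, σ_n = 170/661
κ_2(A) = (17/2) / (170/661) = 33.0500
perturbation bound = 33.0500·1/138 = 0.2395
solve Ax = b  →  x = [-5.0406 -5.4633 -2.2904]
‖b‖₂ = 2.4495 and ‖x‖₂ = 7.7783
Δx = A⁻¹·δb where δb = 1/138·2.4495·d; ‖Δx‖ = 0.0690
realised ‖Δx‖/‖x‖ = 0.0089
realised/bound (from unrounded values) ≈ 0.0370


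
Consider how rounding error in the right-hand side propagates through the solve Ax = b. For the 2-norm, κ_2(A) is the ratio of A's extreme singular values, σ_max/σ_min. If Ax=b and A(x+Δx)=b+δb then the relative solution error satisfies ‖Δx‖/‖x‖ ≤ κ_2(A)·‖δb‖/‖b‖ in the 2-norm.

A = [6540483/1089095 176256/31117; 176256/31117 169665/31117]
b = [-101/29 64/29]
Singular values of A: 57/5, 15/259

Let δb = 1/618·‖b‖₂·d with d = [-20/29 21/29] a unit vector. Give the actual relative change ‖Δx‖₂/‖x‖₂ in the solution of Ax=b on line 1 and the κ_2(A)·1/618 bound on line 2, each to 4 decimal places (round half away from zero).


largest singular value 57/5, smallest 15/259
κ_2(A) = (57/5) / (15/259) = 196.8400
perturbation bound = 196.8400·1/618 = 0.3185
solve Ax = b  →  x = [-47.6957 49.9533]
2-norm of b is 4.1231; of x, 69.0667
with δb = [-0.0046 0.0048], A·Δx = δb → ‖Δx‖ = 0.1152
relative error = 0.0017
so the bound overstates the realised error by a factor of ≈ 190.9630 (computed from the unrounded values)

0.0017
0.3185


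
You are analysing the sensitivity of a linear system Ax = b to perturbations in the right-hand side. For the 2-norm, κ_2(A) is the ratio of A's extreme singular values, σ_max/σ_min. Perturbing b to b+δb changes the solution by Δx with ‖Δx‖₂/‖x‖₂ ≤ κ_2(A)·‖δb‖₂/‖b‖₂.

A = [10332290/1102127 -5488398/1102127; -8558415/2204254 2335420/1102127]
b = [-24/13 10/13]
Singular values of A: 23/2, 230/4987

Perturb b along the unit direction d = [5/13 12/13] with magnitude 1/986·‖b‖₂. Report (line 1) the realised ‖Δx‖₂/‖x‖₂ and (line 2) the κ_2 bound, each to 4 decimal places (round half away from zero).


largest singular value 23/2, smallest 230/4987
κ_2(A) = (23/2) / (230/4987) = 249.3500
worst-case relative error ≤ 249.3500 × 1/986 = 0.2529
solve Ax = b  →  x = [-0.1535 0.0818]
‖b‖ = 2.0000, ‖x‖ = 0.1739
Δx = A⁻¹·δb where δb = 1/986·2.0000·d; ‖Δx‖ = 0.0440
dividing the unrounded norms, ‖Δx‖/‖x‖ = 0.2529
so the bound is sharp here: realised error equals the bound

0.2529
0.2529


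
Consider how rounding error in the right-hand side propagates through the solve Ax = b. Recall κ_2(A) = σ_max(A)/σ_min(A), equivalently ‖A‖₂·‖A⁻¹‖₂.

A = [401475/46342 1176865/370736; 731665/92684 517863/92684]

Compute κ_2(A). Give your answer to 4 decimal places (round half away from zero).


form AᵀA = [1403165725/10214416 1462885065/20428832; 1462885065/20428832 6749018569/163430656] with trace 101036921/565504 and determinant 4931550625/9048064
eigenvalues of AᵀA: λ = (tr ± √(tr²−4·det))/2 = 2809/16, 1755625/565504
σ_max=√(2809/16)=(53/4), σ_min=√(1755625/565504)=(1325/752) → κ = 7.5200

7.5200


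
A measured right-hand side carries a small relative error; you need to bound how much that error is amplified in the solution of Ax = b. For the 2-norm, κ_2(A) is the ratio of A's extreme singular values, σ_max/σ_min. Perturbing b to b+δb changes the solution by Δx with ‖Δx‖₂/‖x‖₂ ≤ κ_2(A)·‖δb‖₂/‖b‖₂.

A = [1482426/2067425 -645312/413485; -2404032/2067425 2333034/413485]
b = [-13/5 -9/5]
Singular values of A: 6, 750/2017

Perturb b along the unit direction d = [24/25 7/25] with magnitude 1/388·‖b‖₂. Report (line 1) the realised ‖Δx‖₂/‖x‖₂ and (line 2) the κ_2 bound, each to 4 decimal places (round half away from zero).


σ_max = 6, σ_min = 750/2017
κ = σ_max/σ_min = 6/(750/2017) = 16.1360
κ_2(A)·‖δb‖/‖b‖ = 0.0416
solve Ax = b  →  x = [-7.8346 -1.9336]
‖b‖ = 3.1623, ‖x‖ = 8.0697
Δx = A⁻¹·δb where δb = 1/388·3.1623·d; ‖Δx‖ = 0.0219
realised ‖Δx‖/‖x‖ = 0.0027
realised/bound (from unrounded values) ≈ 0.0653

0.0027
0.0416


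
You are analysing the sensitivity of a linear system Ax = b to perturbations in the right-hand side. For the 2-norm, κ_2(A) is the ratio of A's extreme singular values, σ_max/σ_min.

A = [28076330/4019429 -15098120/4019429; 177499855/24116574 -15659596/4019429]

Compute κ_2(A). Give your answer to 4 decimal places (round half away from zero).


form AᵀA = [71206051784425/691568539236 -3164669926490/57630711603; -3164669926490/57630711603 562635165776/19210237201] with trace 316473763849/2392970724 and determinant 111936400/598242681
solving λ² − 316473763849/2392970724·λ + 111936400/598242681 = 0 gives λ = 529/4, 846400/598242681
σ_max=√(529/4)=(23/2), σ_min=√(846400/598242681)=(920/24459) → κ = 305.7375

305.7375


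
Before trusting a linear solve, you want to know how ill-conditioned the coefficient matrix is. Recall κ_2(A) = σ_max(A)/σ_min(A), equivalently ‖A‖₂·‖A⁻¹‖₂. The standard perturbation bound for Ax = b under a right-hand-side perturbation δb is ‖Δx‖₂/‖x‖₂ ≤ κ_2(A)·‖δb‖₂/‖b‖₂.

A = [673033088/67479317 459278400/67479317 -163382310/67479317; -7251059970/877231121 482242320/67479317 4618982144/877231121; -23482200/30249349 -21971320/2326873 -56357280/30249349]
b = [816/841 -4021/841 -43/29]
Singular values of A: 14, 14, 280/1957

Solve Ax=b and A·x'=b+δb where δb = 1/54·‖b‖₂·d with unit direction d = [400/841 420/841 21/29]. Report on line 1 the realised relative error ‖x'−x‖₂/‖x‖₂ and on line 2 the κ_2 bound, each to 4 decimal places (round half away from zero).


σ_max = 14, σ_min = 280/1957
condition number: 14 ÷ (280/1957) = 97.8500
perturbation bound = 97.8500·1/54 = 1.8120
solve Ax = b  →  x = [-7.6102 4.5330 -19.0072]
2-norm of b is 5.0990; of x, 20.9699
Δx = A⁻¹·δb where δb = 1/54·5.0990·d; ‖Δx‖ = 0.6600
relative error = 0.0315
tightness: 0.0315 against a bound of 1.8120 (unrounded ratio ≈ 0.0174)

0.0315
1.8120


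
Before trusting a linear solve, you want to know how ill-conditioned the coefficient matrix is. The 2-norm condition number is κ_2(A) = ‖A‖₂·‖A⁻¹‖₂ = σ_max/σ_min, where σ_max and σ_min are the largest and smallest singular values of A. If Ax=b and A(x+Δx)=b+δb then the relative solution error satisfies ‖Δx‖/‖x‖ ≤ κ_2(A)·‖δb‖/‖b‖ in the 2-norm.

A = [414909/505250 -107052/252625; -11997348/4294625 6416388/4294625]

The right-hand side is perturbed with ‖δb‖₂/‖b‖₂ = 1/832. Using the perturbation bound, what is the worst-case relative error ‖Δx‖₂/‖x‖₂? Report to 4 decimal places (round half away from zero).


0.3036

M = AᵀA = [1000794616569/118040344900 -26687319318/5902017245; -26687319318/5902017245 71171220384/29510086225]. tr(M)=889605189/81688820, det(M)=4743684/2552775625
λ_max, λ_min = (889605189/81688820 ± √19783694788358221809/166826582824810000)/2 = 1089/100, 17424/102111025
κ = σ_max/σ_min = (33/10)/(132/10105) = 252.6250
bound on ‖Δx‖/‖x‖: κ·ε = 252.6250·1/832 = 0.3036


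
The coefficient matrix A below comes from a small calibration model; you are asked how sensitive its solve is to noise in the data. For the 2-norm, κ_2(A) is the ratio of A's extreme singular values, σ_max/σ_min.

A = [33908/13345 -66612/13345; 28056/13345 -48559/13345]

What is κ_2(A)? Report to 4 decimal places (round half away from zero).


AᵀA = [4557392/419033 -8520120/419033; -8520120/419033 15988553/419033]; tr = 1208585/24649, det = 38416/24649
char-poly roots: 49 and 784/24649
κ_2(A) = √(λ_max/λ_min) = √(49 / (784/24649)) = 39.2500

39.2500


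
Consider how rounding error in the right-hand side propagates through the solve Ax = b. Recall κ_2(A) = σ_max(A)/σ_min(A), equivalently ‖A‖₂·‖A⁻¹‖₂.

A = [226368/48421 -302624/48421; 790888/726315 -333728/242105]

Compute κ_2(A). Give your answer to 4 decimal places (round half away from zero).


177.1500

AᵀA = [7230850624/313821225 -3213426944/104607075; -3213426944/104607075 1428260864/34869025]; tr = 803407936/12552849, det = 1638400/12552849
char-poly roots: 64 and 25600/12552849
κ = σ_max/σ_min = 8/(160/3543) = 177.1500


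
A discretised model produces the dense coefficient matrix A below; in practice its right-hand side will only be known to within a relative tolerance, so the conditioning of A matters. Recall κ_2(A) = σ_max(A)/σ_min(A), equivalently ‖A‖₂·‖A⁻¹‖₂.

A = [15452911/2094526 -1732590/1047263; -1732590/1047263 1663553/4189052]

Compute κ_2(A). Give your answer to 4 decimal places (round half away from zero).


311.5000

form AᵀA = [149196865441/2609779396 -16784465625/1304889698; -16784465625/1304889698 30218499889/10439117584] with trace 372995813/6210064 and determinant 923521/24840256
char-poly roots: 961/16 and 961/1552516
σ_max=√(961/16)=(31/4), σ_min=√(961/1552516)=(31/1246) → κ = 311.5000


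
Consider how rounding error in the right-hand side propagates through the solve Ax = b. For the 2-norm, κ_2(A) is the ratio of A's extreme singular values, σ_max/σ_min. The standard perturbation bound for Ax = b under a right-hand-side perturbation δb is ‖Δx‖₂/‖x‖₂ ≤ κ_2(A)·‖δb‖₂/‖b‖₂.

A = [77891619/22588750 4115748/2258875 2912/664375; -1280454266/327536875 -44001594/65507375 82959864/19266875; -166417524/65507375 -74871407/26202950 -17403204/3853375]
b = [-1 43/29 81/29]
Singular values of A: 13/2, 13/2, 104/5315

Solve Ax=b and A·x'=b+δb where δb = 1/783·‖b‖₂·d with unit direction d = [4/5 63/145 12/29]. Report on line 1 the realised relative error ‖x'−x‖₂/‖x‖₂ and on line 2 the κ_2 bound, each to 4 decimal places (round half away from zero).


σ_max = 13/2, σ_min = 104/5315
κ_2(A) = (13/2) / (104/5315) = 332.1875
perturbation bound = 332.1875·1/783 = 0.4242
solve Ax = b  →  x = [22.7008 -43.5448 14.1619]
2-norm of b is 3.3166; of x, 51.1081
δb = ε·‖b‖·d = [0.0034 0.0018 0.0018]; solving A·Δx = δb gives ‖Δx‖ = 0.2165
dividing the unrounded norms, ‖Δx‖/‖x‖ = 0.0042
so the bound overstates the realised error by a factor of ≈ 100.1628 (computed from the unrounded values)

0.0042
0.4242


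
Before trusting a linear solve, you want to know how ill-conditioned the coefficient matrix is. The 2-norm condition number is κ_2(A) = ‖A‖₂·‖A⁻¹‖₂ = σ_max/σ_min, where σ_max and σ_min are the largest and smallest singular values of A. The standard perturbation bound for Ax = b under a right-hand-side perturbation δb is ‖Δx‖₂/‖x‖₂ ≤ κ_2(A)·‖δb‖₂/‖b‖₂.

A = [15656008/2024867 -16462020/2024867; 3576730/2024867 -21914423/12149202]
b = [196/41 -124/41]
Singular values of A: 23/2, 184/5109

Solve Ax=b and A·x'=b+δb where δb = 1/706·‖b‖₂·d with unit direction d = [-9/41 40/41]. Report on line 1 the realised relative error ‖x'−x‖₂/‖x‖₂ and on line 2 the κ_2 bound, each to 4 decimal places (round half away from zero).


σ_max = 23/2, σ_min = 184/5109
κ_2(A) = (23/2) / (184/5109) = 319.3125
worst-case relative error ≤ 319.3125 × 1/706 = 0.4523
solve Ax = b  →  x = [-80.1867 -76.8486]
‖b‖ = 5.6569, ‖x‖ = 111.0658
δb = ε·‖b‖·d = [-0.0018 0.0078]; solving A·Δx = δb gives ‖Δx‖ = 0.2225
dividing the unrounded norms, ‖Δx‖/‖x‖ = 0.0020
tightness: 0.0020 against a bound of 0.4523 (unrounded ratio ≈ 0.0044)

0.0020
0.4523


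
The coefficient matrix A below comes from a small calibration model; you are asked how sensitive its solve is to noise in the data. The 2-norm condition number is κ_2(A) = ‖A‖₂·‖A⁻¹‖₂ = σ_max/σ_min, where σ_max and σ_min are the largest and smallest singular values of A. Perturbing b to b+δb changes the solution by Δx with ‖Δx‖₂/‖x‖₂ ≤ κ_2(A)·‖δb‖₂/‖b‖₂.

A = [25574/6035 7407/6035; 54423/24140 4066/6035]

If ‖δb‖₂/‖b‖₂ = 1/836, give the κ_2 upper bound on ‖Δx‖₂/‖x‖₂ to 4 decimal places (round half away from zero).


0.3397

form AᵀA = [9291581/403280 338751/50410; 338751/50410 49409/25205] with trace 2016425/80656 and determinant 625/80656
λ_max, λ_min = (2016425/80656 ± √4065768140625/6505390336)/2 = 25, 25/80656
σ_max=√25=5, σ_min=√(25/80656)=(5/284) → κ = 284.0000
κ_2(A)·‖δb‖/‖b‖ = 0.3397


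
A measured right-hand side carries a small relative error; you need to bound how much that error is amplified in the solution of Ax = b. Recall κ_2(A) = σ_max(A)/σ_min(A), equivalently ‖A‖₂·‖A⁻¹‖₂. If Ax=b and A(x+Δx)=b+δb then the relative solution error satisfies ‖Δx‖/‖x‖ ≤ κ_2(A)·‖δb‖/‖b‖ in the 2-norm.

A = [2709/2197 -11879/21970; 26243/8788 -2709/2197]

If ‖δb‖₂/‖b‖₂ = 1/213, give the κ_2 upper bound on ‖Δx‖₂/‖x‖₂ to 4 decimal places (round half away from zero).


0.6103

M = AᵀA = [4769905/456976 -2484153/571220; -2484153/571220 5177389/2856100]. tr(M)=828149/67600, det(M)=2401/270400
char-poly roots: 49/4 and 49/67600
so κ_2 = √((49/4) / (49/67600)) = 130.0000
worst-case relative error ≤ 130.0000 × 1/213 = 0.6103


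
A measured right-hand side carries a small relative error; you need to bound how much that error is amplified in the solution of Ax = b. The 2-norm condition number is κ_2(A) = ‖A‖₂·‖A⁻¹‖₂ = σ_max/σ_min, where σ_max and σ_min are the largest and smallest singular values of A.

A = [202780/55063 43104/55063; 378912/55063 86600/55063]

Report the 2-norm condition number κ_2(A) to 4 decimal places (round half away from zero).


M = AᵀA = [639079696/10491121 143786880/10491121; 143786880/10491121 32378944/10491121]. tr(M)=399440/6241, det(M)=1024/6241
λ_max, λ_min = (399440/6241 ± √159526750464/38950081)/2 = 64, 16/6241
so κ_2 = √(64 / (16/6241)) = 158.0000

158.0000


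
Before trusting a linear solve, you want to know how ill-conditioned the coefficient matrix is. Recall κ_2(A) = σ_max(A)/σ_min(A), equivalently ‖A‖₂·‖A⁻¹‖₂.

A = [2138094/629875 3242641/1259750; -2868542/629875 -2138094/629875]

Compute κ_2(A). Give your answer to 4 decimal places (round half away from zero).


form AᵀA = [511999166344/15869700625 383989922883/15869700625; 383989922883/15869700625 1152020178649/63478802500] with trace 128000673761/2539152100 and determinant 25411681/634788025
eigenvalues of AᵀA: λ = (tr ± √(tr²−4·det))/2 = 5041/100, 20164/25391521
σ_max=√(5041/100)=(71/10), σ_min=√(20164/25391521)=(142/5039) → κ = 251.9500

251.9500


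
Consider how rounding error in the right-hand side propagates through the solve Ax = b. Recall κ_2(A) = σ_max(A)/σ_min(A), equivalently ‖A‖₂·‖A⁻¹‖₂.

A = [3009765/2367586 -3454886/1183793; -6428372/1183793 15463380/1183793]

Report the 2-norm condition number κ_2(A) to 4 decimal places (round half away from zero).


AᵀA = [103720732681/3334600516 -62226981855/833650129; -62226981855/833650129 149347030516/833650129]; tr = 4148573105/19731364, det = 2829124/4932841
char-poly roots: 841/4 and 13456/4932841
κ = σ_max/σ_min = (29/2)/(116/2221) = 277.6250

277.6250


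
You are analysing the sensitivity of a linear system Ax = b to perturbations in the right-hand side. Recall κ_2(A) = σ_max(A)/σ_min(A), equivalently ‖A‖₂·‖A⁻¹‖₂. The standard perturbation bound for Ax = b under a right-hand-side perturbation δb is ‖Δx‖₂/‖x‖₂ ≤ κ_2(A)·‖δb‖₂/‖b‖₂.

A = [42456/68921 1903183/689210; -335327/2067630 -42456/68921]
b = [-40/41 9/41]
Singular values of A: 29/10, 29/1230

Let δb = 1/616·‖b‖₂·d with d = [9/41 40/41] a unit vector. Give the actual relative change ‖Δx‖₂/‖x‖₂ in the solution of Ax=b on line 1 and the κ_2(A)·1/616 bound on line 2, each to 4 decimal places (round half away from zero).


largest singular value 29/10, smallest 29/1230
condition number: (29/10) ÷ (29/1230) = 123.0000
bound on ‖Δx‖/‖x‖: κ·ε = 123.0000·1/616 = 0.1997
solve Ax = b  →  x = [-0.0757 -0.3364]
‖b‖₂ = 1.0000 and ‖x‖₂ = 0.3448
Δx = A⁻¹·δb where δb = 1/616·1.0000·d; ‖Δx‖ = 0.0689
realised ‖Δx‖/‖x‖ = 0.1997
realised/bound = 1 exactly: the bound is attained for this b and d

0.1997
0.1997


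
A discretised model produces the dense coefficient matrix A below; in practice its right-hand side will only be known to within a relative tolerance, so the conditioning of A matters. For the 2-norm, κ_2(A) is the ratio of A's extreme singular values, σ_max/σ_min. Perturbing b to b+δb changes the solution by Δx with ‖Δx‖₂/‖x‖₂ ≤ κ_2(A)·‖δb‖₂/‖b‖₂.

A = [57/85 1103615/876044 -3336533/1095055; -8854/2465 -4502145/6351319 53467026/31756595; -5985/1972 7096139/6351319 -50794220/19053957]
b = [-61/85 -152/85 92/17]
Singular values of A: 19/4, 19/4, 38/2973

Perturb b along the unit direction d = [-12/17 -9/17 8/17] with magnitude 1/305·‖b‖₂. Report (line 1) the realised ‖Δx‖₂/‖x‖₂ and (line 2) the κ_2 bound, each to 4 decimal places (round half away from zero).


0.0047
1.2184

largest singular value 19/4, smallest 38/2973
κ_2(A) = (19/4) / (38/2973) = 371.6250
κ_2(A)·‖δb‖/‖b‖ = 1.2184
solve Ax = b  →  x = [-0.4646 289.1565 119.6876]
2-norm of b is 5.7446; of x, 312.9486
with δb = [-0.0133 -0.0100 0.0089], A·Δx = δb → ‖Δx‖ = 1.4736
realised ‖Δx‖/‖x‖ = 0.0047
realised/bound (from unrounded values) ≈ 0.0039


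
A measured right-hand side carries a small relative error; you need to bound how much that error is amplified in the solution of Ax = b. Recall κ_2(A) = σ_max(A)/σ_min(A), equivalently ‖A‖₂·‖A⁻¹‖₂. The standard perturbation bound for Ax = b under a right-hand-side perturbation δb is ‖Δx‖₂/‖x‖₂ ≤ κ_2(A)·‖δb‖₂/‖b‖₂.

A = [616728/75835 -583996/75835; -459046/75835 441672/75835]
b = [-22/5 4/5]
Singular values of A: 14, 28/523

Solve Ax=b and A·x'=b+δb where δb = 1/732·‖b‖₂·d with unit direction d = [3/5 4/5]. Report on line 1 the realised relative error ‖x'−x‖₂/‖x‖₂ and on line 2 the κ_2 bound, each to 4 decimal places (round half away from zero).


0.0031
0.3572

from the listed singular values, σ₁ = 14, σ_n = 28/523
κ_2(A) = 14 / (28/523) = 261.5000
bound on ‖Δx‖/‖x‖: κ·ε = 261.5000·1/732 = 0.3572
solve Ax = b  →  x = [-25.9704 -26.8547]
2-norm of b is 4.4721; of x, 37.3582
Δx = A⁻¹·δb where δb = 1/732·4.4721·d; ‖Δx‖ = 0.1141
realised ‖Δx‖/‖x‖ = 0.0031
so the bound overstates the realised error by a factor of ≈ 116.9498 (computed from the unrounded values)


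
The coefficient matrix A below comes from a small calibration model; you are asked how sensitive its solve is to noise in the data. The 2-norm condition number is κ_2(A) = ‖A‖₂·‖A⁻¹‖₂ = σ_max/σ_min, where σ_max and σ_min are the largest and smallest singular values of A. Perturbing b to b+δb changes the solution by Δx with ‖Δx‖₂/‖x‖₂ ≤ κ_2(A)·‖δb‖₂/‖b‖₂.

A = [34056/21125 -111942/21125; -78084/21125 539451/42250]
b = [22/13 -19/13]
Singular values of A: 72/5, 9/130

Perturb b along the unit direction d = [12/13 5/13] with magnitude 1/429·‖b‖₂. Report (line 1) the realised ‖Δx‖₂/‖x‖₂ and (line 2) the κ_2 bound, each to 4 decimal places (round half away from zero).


0.0052
0.4848

from the listed singular values, σ₁ = 72/5, σ_n = 9/130
κ = σ_max/σ_min = (72/5)/(9/130) = 208.0000
worst-case relative error ≤ 208.0000 × 1/429 = 0.4848
solve Ax = b  →  x = [13.9056 3.9111]
‖b‖₂ = 2.2361 and ‖x‖₂ = 14.4451
Δx = A⁻¹·δb where δb = 1/429·2.2361·d; ‖Δx‖ = 0.0753
dividing the unrounded norms, ‖Δx‖/‖x‖ = 0.0052
so the bound overstates the realised error by a factor of ≈ 93.0247 (computed from the unrounded values)


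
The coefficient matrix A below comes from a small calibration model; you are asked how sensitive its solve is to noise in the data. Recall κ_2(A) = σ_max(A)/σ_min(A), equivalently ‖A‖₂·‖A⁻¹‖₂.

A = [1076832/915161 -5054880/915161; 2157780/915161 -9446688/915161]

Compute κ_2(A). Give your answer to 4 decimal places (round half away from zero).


164.1250

AᵀA = [20123120016/2897991889 -89367235200/2897991889; -89367235200/2897991889 397203204096/2897991889]; tr = 248260752/1723969, det = 1327104/1723969
λ_max, λ_min = (248260752/1723969 ± √61624249438982400/2972069112961)/2 = 144, 9216/1723969
σ_max=√144=12, σ_min=√(9216/1723969)=(96/1313) → κ = 164.1250


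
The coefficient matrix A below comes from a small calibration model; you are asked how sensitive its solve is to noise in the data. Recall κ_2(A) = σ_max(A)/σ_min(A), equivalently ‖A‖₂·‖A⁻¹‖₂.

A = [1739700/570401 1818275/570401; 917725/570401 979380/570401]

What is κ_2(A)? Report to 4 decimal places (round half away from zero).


231.4000

form AᵀA = [13386765625/1125803809 14055552000/1125803809; 14055552000/1125803809 14758855225/1125803809] with trace 33466850/1338649 and determinant 15625/1338649
eigenvalues of AᵀA: λ = (tr ± √(tr²−4·det))/2 = 25, 625/1338649
σ_max=√25=5, σ_min=√(625/1338649)=(25/1157) → κ = 231.4000


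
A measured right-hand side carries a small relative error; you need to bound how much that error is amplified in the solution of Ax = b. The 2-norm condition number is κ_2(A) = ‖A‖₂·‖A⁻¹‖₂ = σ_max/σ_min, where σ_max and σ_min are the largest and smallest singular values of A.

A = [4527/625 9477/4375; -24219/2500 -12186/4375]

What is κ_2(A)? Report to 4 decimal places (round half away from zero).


form AᵀA = [7315677/50000 1866969/43750; 1866969/43750 1906497/153125] with trace 3111777/19600 and determinant 6561/10000
λ_max, λ_min = (3111777/19600 ± √387285916329/15366400)/2 = 3969/25, 81/19600
so κ_2 = √((3969/25) / (81/19600)) = 196.0000

196.0000


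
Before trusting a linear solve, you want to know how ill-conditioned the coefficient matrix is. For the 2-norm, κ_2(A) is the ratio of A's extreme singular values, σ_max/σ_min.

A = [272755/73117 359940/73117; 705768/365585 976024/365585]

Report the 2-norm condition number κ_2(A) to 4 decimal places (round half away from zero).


form AᵀA = [8159137441/462465025 10876236588/462465025; 10876236588/462465025 14503608784/462465025] with trace 906509849/18498601 and determinant 3841600/18498601
λ_max, λ_min = (906509849/18498601 ± √821475849431596401/342198238957201)/2 = 49, 78400/18498601
κ_2(A) = √(λ_max/λ_min) = √(49 / (78400/18498601)) = 107.5250

107.5250


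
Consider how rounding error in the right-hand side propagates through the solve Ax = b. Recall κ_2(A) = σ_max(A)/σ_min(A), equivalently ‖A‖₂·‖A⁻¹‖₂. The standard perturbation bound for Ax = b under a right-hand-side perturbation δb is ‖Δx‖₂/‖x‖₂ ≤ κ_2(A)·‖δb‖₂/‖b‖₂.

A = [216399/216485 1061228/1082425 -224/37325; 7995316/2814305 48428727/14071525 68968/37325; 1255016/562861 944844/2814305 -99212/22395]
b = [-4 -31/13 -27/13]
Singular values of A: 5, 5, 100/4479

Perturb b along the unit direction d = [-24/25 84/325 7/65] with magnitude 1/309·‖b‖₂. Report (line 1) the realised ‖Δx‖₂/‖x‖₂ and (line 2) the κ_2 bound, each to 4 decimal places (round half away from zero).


σ_max = 5, σ_min = 100/4479
κ = σ_max/σ_min = 5/(100/4479) = 223.9500
κ_2(A)·‖δb‖/‖b‖ = 0.7248
solve Ax = b  →  x = [88.3443 -93.9215 37.8156]
‖b‖ = 5.0990, ‖x‖ = 134.3725
Δx = A⁻¹·δb where δb = 1/309·5.0990·d; ‖Δx‖ = 0.7391
relative error = 0.0055
tightness: 0.0055 against a bound of 0.7248 (unrounded ratio ≈ 0.0076)

0.0055
0.7248


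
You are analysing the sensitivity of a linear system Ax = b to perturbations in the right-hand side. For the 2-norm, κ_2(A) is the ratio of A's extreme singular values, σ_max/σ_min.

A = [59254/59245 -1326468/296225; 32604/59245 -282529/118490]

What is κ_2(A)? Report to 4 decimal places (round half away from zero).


340.0000

form AᵀA = [15827188/12145225 -351652158/60726125; -351652158/60726125 31258253689/1214522500] with trace 19536569/722500 and determinant 28561/4515625
char-poly roots: 676/25 and 169/722500
κ = σ_max/σ_min = (26/5)/(13/850) = 340.0000


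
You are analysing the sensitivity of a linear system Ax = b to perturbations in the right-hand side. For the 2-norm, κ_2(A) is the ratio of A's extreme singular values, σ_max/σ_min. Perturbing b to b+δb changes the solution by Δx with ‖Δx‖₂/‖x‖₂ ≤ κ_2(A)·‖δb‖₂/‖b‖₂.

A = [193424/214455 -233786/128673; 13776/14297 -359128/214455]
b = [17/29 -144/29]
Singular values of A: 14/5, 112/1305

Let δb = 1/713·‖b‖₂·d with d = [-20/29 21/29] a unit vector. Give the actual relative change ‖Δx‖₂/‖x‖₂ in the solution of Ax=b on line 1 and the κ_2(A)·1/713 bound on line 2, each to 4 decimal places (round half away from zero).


from the listed singular values, σ₁ = 14/5, σ_n = 112/1305
κ_2(A) = (14/5) / (112/1305) = 32.6250
κ_2(A)·‖δb‖/‖b‖ = 0.0458
solve Ax = b  →  x = [-41.6282 -20.9874]
2-norm of b is 5.0000; of x, 46.6195
with δb = [-0.0048 0.0051], A·Δx = δb → ‖Δx‖ = 0.0817
relative error = 0.0018
realised/bound (from unrounded values) ≈ 0.0383

0.0018
0.0458


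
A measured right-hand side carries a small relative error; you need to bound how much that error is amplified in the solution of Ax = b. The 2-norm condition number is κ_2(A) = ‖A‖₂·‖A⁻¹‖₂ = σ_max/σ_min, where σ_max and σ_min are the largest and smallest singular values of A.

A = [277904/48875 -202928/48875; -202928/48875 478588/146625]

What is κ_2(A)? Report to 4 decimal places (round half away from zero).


M = AᵀA = [4736416256/95550625 -10652096576/286651875; -10652096576/286651875 23986577296/859955625]. tr(M)=2664572944/34398225, det(M)=59969536/34398225
char-poly roots: 1936/25 and 30976/1375929
σ_max=√(1936/25)=(44/5), σ_min=√(30976/1375929)=(176/1173) → κ = 58.6500

58.6500


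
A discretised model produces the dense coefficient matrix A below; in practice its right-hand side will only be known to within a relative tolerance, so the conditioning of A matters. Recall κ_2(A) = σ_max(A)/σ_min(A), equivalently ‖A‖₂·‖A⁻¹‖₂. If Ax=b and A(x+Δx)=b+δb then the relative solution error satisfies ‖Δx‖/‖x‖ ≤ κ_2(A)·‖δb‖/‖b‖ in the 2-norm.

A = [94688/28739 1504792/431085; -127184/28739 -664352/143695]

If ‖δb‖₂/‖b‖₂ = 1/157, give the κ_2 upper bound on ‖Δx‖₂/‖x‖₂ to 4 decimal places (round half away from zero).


M = AᵀA = [25141587200/825930121 79194115840/2477790363; 79194115840/2477790363 249466847296/7433371089]. tr(M)=565685056/8838729, det(M)=409600/8838729
λ_max, λ_min = (565685056/8838729 ± √319985101208129536/78123130335441)/2 = 64, 6400/8838729
κ_2(A) = √(λ_max/λ_min) = √(64 / (6400/8838729)) = 297.3000
κ_2(A)·‖δb‖/‖b‖ = 1.8936

1.8936


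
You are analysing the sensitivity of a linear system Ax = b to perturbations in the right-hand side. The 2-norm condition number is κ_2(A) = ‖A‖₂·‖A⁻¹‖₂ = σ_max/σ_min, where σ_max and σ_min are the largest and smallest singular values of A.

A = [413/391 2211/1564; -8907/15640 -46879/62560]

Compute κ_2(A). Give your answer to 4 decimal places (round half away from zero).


294.4000

form AᵀA = [1218841/846400 6500277/3385600; 6500277/3385600 34668769/13542400] with trace 2166809/541696 and determinant 25/135424
λ_max, λ_min = (2166809/541696 ± √4694844564081/293434556416)/2 = 4, 25/541696
κ_2(A) = √(λ_max/λ_min) = √(4 / (25/541696)) = 294.4000


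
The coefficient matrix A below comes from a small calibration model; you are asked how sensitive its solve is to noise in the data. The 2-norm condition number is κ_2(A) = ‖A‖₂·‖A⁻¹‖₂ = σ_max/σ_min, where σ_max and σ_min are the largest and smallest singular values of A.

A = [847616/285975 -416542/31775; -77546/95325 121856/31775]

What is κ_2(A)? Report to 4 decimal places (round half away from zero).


AᵀA = [1236117316/130850721 -610265600/14538969; -610265600/14538969 301369796/1615441]; tr = 15257032/77841, det = 38416/77841
char-poly roots: 196 and 196/77841
σ_max=√196=14, σ_min=√(196/77841)=(14/279) → κ = 279.0000

279.0000


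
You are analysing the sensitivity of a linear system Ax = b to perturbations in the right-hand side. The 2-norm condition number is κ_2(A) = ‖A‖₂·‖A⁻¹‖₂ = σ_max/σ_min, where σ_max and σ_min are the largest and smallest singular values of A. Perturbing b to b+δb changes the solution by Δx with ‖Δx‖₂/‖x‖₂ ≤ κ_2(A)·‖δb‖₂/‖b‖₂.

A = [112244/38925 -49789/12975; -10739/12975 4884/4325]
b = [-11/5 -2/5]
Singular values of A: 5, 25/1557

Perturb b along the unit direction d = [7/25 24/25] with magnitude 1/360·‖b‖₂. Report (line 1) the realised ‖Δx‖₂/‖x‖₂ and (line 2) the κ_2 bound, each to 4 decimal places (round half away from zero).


from the listed singular values, σ₁ = 5, σ_n = 25/1557
condition number: 5 ÷ (25/1557) = 311.4000
worst-case relative error ≤ 311.4000 × 1/360 = 0.8650
solve Ax = b  →  x = [-50.0640 -37.0480]
2-norm of b is 2.2361; of x, 62.2813
with δb = [0.0017 0.0060], A·Δx = δb → ‖Δx‖ = 0.3868
relative error = 0.0062
tightness: 0.0062 against a bound of 0.8650 (unrounded ratio ≈ 0.0072)

0.0062
0.8650


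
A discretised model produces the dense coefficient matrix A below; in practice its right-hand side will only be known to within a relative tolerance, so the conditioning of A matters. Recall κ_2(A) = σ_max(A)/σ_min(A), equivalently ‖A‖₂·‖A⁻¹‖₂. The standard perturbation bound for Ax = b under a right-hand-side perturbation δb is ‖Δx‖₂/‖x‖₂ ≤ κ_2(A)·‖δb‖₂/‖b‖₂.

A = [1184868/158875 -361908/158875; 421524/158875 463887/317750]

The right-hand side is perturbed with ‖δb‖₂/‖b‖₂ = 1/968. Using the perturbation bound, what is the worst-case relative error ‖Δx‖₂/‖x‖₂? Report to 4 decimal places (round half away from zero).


0.0040

M = AᵀA = [2530551456/40386025 -105933906/8077205; -105933906/8077205 1182561201/161544100]. tr(M)=269001/3844, det(M)=172186884/600625
λ_max, λ_min = (269001/3844 ± √34635779137089/9235210000)/2 = 6561/100, 104976/24025
κ_2(A) = √(λ_max/λ_min) = √((6561/100) / (104976/24025)) = 3.8750
bound on ‖Δx‖/‖x‖: κ·ε = 3.8750·1/968 = 0.0040
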